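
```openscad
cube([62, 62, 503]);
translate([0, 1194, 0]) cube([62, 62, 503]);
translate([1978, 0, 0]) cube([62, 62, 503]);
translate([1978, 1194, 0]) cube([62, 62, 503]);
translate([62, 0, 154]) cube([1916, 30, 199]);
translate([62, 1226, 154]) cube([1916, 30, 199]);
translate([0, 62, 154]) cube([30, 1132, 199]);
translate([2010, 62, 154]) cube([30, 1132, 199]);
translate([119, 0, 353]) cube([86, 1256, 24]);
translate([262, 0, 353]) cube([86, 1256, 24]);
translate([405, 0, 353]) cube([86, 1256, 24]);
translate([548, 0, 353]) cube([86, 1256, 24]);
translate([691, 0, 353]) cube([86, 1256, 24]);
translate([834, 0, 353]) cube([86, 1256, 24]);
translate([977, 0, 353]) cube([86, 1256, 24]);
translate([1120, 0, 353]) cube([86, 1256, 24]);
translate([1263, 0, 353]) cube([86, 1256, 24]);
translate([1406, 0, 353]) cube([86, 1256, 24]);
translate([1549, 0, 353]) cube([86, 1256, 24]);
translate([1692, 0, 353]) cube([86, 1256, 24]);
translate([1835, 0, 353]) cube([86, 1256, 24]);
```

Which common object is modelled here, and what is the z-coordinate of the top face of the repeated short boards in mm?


A bed frame. The slat-top height is 377 mm.

Four posts, four rails, and a row of slats — a bed frame. Slats sit on the rails at z = 154 + 199 = 353; with slat thickness 24, the top is 377 mm.


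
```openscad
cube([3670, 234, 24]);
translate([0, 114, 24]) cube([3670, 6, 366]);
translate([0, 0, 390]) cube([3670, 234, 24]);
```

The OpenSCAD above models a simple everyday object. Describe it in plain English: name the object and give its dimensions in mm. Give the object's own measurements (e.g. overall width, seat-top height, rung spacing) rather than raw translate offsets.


An I-beam lying along x, 3670 mm long. Overall section height 414 mm. Two flanges 234 mm wide (y) and 24 mm thick, one on the floor and one at the top; a web 6 mm thick runs between them, centred on the flange width.


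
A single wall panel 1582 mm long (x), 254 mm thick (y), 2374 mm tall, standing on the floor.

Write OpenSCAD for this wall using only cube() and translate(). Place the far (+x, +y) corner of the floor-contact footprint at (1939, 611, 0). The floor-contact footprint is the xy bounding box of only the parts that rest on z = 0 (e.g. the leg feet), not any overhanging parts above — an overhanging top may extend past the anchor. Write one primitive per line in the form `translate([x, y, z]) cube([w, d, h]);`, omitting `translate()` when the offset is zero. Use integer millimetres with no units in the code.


translate([357, 357, 0]) cube([1582, 254, 2374]);


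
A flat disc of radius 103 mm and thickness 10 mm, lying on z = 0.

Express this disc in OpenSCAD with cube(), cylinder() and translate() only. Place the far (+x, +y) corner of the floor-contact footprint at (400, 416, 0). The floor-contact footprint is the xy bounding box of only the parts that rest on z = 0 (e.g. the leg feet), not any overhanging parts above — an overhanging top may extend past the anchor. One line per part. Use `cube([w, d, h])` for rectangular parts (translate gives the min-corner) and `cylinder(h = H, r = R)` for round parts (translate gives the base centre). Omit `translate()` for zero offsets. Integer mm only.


translate([297, 313, 0]) cylinder(h = 10, r = 103);


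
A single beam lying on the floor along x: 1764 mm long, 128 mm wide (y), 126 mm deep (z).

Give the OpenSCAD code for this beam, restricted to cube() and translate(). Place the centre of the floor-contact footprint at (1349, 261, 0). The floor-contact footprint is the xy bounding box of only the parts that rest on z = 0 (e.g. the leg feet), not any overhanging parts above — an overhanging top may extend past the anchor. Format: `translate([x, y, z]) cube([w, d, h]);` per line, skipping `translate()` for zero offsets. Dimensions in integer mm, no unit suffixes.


translate([467, 197, 0]) cube([1764, 128, 126]);


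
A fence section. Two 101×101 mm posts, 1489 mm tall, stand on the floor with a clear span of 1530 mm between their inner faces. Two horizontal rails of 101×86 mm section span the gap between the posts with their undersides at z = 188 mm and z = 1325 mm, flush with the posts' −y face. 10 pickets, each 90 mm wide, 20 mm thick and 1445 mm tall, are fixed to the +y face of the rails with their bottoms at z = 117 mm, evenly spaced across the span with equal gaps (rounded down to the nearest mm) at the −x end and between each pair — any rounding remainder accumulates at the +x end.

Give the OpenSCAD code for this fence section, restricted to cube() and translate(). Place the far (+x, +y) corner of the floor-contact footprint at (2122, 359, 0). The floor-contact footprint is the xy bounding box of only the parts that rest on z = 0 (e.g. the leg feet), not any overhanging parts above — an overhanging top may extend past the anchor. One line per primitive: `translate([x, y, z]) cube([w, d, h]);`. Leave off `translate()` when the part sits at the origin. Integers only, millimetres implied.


translate([390, 258, 0]) cube([101, 101, 1489]);
translate([2021, 258, 0]) cube([101, 101, 1489]);
translate([491, 258, 188]) cube([1530, 101, 86]);
translate([491, 258, 1325]) cube([1530, 101, 86]);
translate([548, 359, 117]) cube([90, 20, 1445]);
translate([695, 359, 117]) cube([90, 20, 1445]);
translate([842, 359, 117]) cube([90, 20, 1445]);
translate([989, 359, 117]) cube([90, 20, 1445]);
translate([1136, 359, 117]) cube([90, 20, 1445]);
translate([1283, 359, 117]) cube([90, 20, 1445]);
translate([1430, 359, 117]) cube([90, 20, 1445]);
translate([1577, 359, 117]) cube([90, 20, 1445]);
translate([1724, 359, 117]) cube([90, 20, 1445]);
translate([1871, 359, 117]) cube([90, 20, 1445]);


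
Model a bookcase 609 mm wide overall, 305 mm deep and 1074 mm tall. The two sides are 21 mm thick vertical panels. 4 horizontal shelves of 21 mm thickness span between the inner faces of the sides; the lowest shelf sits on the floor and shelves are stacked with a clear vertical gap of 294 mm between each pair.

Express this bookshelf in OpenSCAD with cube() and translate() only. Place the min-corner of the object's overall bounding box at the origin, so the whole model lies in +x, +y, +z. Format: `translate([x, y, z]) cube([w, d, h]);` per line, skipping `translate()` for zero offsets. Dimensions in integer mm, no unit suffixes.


cube([21, 305, 1074]);
translate([588, 0, 0]) cube([21, 305, 1074]);
translate([21, 0, 0]) cube([567, 305, 21]);
translate([21, 0, 315]) cube([567, 305, 21]);
translate([21, 0, 630]) cube([567, 305, 21]);
translate([21, 0, 945]) cube([567, 305, 21]);


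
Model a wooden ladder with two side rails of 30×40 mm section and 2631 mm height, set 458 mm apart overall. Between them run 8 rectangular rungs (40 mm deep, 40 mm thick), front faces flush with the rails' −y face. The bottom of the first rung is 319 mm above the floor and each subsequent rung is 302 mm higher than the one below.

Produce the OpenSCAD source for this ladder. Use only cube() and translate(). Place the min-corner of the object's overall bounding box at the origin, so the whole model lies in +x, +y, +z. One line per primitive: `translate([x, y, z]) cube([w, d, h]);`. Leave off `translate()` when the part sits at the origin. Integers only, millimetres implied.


cube([30, 40, 2631]);
translate([428, 0, 0]) cube([30, 40, 2631]);
translate([30, 0, 319]) cube([398, 40, 40]);
translate([30, 0, 621]) cube([398, 40, 40]);
translate([30, 0, 923]) cube([398, 40, 40]);
translate([30, 0, 1225]) cube([398, 40, 40]);
translate([30, 0, 1527]) cube([398, 40, 40]);
translate([30, 0, 1829]) cube([398, 40, 40]);
translate([30, 0, 2131]) cube([398, 40, 40]);
translate([30, 0, 2433]) cube([398, 40, 40]);


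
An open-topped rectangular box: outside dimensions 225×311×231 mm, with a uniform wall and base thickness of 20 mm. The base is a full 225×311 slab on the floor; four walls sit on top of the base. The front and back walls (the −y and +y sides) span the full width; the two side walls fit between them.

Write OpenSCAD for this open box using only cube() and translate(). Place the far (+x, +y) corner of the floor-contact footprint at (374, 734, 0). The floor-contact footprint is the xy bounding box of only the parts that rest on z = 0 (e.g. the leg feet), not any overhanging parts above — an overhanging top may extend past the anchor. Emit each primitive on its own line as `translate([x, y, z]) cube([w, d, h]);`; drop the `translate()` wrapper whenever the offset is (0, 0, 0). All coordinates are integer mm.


translate([149, 423, 0]) cube([225, 311, 20]);
translate([149, 423, 20]) cube([225, 20, 211]);
translate([149, 714, 20]) cube([225, 20, 211]);
translate([149, 443, 20]) cube([20, 271, 211]);
translate([354, 443, 20]) cube([20, 271, 211]);


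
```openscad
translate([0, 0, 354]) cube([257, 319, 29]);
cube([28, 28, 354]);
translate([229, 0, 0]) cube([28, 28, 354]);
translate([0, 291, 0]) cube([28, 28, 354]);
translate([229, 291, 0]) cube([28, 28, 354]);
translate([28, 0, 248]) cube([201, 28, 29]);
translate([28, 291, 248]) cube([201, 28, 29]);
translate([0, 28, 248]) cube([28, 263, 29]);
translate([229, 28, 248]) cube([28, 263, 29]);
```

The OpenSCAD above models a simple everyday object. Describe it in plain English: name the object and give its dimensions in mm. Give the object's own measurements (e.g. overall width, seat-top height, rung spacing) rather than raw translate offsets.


A four-legged stool. The seat is a 257×319×29 mm slab whose top surface is at z = 383 mm; four square legs, each 28×28 mm in cross-section, run from the floor (z = 0) to the underside of the seat, each flush with a corner of the seat. Four stretchers, 28 mm wide and 29 mm tall, connect adjacent legs with their undersides at z = 248 mm, each running between the inner faces of the legs it joins and aligned with the legs' outer faces on the other axis.


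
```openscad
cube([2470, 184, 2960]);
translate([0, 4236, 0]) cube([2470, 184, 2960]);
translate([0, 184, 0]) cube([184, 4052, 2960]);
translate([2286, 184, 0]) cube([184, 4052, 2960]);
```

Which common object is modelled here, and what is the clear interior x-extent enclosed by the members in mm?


A house (or room) frame. The interior width is 2102 mm.

Four 2960 mm walls enclosing a rectangle with no floor or roof — a room or house frame. Outside width is 2470 mm and wall thickness is 184 mm, so the interior width is 2470 − 2 × 184 = 2102 mm.


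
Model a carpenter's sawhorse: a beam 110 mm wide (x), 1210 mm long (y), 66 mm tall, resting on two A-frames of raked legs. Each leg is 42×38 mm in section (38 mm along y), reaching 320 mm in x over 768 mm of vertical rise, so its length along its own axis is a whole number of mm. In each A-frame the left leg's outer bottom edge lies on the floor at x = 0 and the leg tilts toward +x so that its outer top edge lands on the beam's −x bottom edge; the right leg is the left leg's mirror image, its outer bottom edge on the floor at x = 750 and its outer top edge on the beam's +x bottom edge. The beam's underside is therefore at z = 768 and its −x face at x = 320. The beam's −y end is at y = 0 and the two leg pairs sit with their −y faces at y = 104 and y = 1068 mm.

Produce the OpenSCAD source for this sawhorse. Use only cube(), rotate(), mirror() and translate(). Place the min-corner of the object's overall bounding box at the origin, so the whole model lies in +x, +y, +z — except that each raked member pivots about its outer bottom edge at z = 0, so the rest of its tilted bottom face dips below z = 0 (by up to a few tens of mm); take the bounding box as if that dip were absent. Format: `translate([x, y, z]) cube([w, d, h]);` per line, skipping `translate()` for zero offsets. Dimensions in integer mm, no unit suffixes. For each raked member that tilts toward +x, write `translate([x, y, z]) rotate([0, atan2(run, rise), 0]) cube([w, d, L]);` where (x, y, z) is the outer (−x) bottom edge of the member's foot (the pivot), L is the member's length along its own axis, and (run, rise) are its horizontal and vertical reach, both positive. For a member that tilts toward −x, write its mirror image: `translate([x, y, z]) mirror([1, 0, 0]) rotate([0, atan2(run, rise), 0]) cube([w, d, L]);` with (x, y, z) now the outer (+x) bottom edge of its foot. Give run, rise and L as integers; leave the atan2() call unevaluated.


// leg length = √(320² + 768²) = 832
// right-leg outer foot x = 2·320 + 110 = 750
// beam min-corner = (320, 0, 768)
translate([320, 0, 768]) cube([110, 1210, 66]);
translate([0, 104, 0]) rotate([0, atan2(320, 768), 0]) cube([42, 38, 832]);
translate([750, 104, 0]) mirror([1, 0, 0]) rotate([0, atan2(320, 768), 0]) cube([42, 38, 832]);
translate([0, 1068, 0]) rotate([0, atan2(320, 768), 0]) cube([42, 38, 832]);
translate([750, 1068, 0]) mirror([1, 0, 0]) rotate([0, atan2(320, 768), 0]) cube([42, 38, 832]);


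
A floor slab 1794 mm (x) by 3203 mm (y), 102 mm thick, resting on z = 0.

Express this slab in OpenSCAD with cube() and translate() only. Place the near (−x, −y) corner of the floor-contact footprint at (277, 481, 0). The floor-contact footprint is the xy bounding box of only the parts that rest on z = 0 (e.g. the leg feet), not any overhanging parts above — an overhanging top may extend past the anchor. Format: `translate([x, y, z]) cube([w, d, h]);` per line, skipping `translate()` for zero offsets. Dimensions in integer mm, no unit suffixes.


translate([277, 481, 0]) cube([1794, 3203, 102]);


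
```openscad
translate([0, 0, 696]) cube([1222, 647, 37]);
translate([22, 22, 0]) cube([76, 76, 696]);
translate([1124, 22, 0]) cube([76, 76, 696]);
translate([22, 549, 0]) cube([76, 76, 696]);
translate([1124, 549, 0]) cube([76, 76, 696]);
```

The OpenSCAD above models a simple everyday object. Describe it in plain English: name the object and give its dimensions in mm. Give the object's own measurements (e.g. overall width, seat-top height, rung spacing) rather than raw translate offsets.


A rectangular dining table. The top is 1222×647×37 mm with its upper surface at z = 733 mm. It stands on four 76×76 mm square legs, each inset 22 mm from the nearest pair of top edges, running from the floor to the underside of the top.


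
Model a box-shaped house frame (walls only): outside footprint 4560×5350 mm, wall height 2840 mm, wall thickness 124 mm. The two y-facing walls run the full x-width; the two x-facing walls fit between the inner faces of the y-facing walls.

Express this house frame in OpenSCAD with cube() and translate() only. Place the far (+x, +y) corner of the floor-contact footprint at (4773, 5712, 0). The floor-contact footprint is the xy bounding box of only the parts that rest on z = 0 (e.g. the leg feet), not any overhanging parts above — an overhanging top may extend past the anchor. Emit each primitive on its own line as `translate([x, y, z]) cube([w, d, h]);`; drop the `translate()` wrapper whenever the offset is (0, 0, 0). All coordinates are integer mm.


translate([213, 362, 0]) cube([4560, 124, 2840]);
translate([213, 5588, 0]) cube([4560, 124, 2840]);
translate([213, 486, 0]) cube([124, 5102, 2840]);
translate([4649, 486, 0]) cube([124, 5102, 2840]);


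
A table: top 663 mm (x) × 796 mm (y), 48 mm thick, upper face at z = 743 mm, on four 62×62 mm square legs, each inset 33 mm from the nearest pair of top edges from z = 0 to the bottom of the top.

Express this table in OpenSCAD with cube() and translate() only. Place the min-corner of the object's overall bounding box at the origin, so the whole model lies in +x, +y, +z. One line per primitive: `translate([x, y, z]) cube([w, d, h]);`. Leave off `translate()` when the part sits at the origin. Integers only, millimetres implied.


// leg_h = 743 - 48 = 695
translate([0, 0, 695]) cube([663, 796, 48]);
translate([33, 33, 0]) cube([62, 62, 695]);
translate([568, 33, 0]) cube([62, 62, 695]);
translate([33, 701, 0]) cube([62, 62, 695]);
translate([568, 701, 0]) cube([62, 62, 695]);


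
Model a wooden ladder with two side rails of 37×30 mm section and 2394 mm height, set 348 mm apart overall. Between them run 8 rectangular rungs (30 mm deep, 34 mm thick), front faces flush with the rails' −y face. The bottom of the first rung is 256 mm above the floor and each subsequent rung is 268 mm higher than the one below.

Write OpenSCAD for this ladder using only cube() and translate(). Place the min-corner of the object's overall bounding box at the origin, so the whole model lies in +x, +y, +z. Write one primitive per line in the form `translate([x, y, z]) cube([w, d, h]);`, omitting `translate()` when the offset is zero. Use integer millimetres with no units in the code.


cube([37, 30, 2394]);
translate([311, 0, 0]) cube([37, 30, 2394]);
translate([37, 0, 256]) cube([274, 30, 34]);
translate([37, 0, 524]) cube([274, 30, 34]);
translate([37, 0, 792]) cube([274, 30, 34]);
translate([37, 0, 1060]) cube([274, 30, 34]);
translate([37, 0, 1328]) cube([274, 30, 34]);
translate([37, 0, 1596]) cube([274, 30, 34]);
translate([37, 0, 1864]) cube([274, 30, 34]);
translate([37, 0, 2132]) cube([274, 30, 34]);


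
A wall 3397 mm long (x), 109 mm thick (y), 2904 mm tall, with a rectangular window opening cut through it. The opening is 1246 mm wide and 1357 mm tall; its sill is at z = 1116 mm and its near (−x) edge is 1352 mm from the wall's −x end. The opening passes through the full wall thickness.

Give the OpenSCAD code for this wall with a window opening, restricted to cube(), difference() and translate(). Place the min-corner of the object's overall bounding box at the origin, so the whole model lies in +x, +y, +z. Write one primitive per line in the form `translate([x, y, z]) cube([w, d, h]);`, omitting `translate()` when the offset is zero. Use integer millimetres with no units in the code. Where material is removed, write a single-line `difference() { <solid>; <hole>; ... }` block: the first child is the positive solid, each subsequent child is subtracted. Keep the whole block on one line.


difference() { cube([3397, 109, 2904]); translate([1352, 0, 1116]) cube([1246, 109, 1357]); }


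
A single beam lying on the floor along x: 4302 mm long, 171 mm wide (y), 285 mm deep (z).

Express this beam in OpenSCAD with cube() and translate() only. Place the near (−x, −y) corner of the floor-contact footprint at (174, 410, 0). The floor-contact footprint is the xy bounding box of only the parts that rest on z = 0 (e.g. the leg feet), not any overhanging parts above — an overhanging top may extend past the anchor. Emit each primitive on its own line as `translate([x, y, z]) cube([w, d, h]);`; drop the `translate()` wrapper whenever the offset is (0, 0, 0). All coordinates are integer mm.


translate([174, 410, 0]) cube([4302, 171, 285]);


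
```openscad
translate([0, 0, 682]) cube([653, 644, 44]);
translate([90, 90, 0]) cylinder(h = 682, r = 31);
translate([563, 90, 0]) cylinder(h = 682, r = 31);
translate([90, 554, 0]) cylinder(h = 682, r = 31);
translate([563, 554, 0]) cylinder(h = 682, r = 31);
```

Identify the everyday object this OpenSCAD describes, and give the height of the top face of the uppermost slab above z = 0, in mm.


A table. The table height is 726 mm.

A 653×644×44 slab sits at z = 682 on four Ø62 mm round legs — a table. The top surface is at 682 + 44 = 726 mm.


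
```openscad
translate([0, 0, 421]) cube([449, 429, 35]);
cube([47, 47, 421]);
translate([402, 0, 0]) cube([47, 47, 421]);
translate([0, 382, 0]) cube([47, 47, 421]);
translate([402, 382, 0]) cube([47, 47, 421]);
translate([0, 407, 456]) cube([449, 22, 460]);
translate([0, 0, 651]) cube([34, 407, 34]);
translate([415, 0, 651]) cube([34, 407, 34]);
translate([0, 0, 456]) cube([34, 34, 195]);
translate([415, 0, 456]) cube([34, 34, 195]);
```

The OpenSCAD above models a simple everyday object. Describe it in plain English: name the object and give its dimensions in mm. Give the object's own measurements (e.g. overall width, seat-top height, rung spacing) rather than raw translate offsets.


A chair. The seat is a 449×429×35 mm slab with its top at z = 456 mm, on four 47×47 mm corner legs (flush with the seat edges, standing on z = 0). A flat backrest 22 mm thick, 460 mm tall, spans the full seat width and rises from the seat top along its +y edge, rear face flush with the rear of the seat. Two armrests of 34×34 mm section run along each side from the seat's front edge to the front of the backrest, top faces 229 mm above the seat top and outer faces flush with the seat's x-edges; a 34×34 mm post under the front of each armrest stands on the seat at the front corner.


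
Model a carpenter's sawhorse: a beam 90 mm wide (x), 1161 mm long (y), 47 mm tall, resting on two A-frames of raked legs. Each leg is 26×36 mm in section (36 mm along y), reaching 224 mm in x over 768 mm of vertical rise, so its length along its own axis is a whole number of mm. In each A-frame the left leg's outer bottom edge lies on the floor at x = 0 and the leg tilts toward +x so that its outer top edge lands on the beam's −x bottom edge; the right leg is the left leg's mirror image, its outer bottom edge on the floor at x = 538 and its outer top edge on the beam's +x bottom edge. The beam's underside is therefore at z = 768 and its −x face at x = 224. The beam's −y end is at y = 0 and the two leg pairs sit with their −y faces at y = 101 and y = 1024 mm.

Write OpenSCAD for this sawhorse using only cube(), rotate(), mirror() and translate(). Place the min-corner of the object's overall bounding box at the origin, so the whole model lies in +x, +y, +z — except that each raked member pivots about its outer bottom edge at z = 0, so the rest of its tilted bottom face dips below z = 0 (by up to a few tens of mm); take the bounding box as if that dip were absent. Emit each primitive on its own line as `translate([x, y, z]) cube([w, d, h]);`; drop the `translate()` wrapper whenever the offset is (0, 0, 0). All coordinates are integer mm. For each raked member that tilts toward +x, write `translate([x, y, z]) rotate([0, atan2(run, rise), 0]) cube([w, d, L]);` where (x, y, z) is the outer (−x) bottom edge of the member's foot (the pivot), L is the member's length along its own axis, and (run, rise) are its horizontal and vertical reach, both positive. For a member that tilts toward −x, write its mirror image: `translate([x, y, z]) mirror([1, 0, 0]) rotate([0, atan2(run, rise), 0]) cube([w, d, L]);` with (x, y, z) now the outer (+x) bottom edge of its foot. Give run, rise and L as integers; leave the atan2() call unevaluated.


translate([224, 0, 768]) cube([90, 1161, 47]);
translate([0, 101, 0]) rotate([0, atan2(224, 768), 0]) cube([26, 36, 800]);
translate([538, 101, 0]) mirror([1, 0, 0]) rotate([0, atan2(224, 768), 0]) cube([26, 36, 800]);
translate([0, 1024, 0]) rotate([0, atan2(224, 768), 0]) cube([26, 36, 800]);
translate([538, 1024, 0]) mirror([1, 0, 0]) rotate([0, atan2(224, 768), 0]) cube([26, 36, 800]);


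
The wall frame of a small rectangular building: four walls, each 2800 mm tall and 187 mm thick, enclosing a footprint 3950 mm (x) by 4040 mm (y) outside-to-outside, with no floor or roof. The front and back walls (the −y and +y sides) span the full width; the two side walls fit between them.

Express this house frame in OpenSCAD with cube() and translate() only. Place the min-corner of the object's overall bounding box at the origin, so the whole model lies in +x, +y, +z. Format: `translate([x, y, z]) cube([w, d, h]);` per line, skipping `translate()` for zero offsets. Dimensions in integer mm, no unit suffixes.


cube([3950, 187, 2800]);
translate([0, 3853, 0]) cube([3950, 187, 2800]);
translate([0, 187, 0]) cube([187, 3666, 2800]);
translate([3763, 187, 0]) cube([187, 3666, 2800]);


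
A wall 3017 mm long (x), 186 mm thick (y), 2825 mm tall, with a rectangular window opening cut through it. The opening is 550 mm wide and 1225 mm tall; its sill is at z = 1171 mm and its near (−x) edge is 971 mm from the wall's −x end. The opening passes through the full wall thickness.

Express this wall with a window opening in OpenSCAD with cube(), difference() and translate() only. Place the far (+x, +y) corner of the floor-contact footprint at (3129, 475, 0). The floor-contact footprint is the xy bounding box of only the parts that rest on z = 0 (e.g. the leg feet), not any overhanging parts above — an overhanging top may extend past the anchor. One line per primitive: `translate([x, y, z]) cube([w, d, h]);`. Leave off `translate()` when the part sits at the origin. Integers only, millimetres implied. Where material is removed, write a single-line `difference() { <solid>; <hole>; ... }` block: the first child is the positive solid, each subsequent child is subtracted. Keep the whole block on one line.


difference() { translate([112, 289, 0]) cube([3017, 186, 2825]); translate([1083, 289, 1171]) cube([550, 186, 1225]); }


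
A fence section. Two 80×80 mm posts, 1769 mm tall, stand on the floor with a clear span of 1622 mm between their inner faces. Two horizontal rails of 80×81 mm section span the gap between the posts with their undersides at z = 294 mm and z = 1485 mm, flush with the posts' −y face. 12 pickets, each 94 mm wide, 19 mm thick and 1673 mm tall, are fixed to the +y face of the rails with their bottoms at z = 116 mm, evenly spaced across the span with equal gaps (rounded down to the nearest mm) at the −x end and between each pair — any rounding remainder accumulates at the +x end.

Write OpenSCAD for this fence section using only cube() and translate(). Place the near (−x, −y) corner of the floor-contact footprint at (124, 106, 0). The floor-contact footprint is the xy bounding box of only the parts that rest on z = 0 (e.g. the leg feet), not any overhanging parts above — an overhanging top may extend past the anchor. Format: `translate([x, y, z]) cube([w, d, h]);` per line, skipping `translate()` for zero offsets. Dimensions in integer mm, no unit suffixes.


translate([124, 106, 0]) cube([80, 80, 1769]);
translate([1826, 106, 0]) cube([80, 80, 1769]);
translate([204, 106, 294]) cube([1622, 80, 81]);
translate([204, 106, 1485]) cube([1622, 80, 81]);
translate([242, 186, 116]) cube([94, 19, 1673]);
translate([374, 186, 116]) cube([94, 19, 1673]);
translate([506, 186, 116]) cube([94, 19, 1673]);
translate([638, 186, 116]) cube([94, 19, 1673]);
translate([770, 186, 116]) cube([94, 19, 1673]);
translate([902, 186, 116]) cube([94, 19, 1673]);
translate([1034, 186, 116]) cube([94, 19, 1673]);
translate([1166, 186, 116]) cube([94, 19, 1673]);
translate([1298, 186, 116]) cube([94, 19, 1673]);
translate([1430, 186, 116]) cube([94, 19, 1673]);
translate([1562, 186, 116]) cube([94, 19, 1673]);
translate([1694, 186, 116]) cube([94, 19, 1673]);


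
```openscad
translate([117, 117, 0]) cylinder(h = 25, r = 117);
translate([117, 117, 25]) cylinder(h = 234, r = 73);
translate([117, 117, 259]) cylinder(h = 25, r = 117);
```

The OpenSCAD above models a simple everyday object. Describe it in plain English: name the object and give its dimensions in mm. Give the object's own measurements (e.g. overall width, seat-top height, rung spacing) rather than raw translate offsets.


A spool: two coaxial disc flanges of radius 117 mm and thickness 25 mm, joined by a core cylinder of radius 73 mm and height 234 mm. The lower flange rests on z = 0 and the three cylinders share a vertical axis.


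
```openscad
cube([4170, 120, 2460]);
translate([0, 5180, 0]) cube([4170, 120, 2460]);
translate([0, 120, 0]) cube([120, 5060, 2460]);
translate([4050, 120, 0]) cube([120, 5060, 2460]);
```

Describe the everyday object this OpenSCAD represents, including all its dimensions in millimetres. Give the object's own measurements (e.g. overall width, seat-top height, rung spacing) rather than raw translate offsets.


The wall frame of a small rectangular building: four walls, each 2460 mm tall and 120 mm thick, enclosing a footprint 4170 mm (x) by 5300 mm (y) outside-to-outside, with no floor or roof. The front and back walls (the −y and +y sides) span the full width; the two side walls fit between them.


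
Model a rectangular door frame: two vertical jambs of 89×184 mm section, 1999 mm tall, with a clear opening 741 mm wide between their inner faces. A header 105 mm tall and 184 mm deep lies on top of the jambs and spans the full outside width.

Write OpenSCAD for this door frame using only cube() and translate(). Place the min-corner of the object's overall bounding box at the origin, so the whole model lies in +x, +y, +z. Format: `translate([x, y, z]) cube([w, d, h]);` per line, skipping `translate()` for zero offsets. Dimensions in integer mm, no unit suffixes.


cube([89, 184, 1999]);
translate([830, 0, 0]) cube([89, 184, 1999]);
translate([0, 0, 1999]) cube([919, 184, 105]);


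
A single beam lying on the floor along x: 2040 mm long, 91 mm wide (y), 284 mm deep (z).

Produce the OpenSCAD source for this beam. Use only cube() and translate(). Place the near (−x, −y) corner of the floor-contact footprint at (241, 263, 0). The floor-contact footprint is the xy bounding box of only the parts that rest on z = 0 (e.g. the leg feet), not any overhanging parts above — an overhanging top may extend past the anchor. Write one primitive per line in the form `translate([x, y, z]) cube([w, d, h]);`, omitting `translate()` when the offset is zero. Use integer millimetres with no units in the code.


translate([241, 263, 0]) cube([2040, 91, 284]);


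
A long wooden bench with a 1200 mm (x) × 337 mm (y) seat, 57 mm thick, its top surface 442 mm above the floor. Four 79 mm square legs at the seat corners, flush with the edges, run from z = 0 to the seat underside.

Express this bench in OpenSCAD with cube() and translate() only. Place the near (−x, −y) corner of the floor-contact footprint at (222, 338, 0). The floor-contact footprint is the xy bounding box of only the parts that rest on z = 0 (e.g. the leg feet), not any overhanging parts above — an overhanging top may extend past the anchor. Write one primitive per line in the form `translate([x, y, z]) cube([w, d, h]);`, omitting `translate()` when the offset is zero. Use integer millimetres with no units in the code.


// leg_h = 442 − 57 = 385
translate([222, 338, 385]) cube([1200, 337, 57]);
translate([222, 338, 0]) cube([79, 79, 385]);
translate([222, 596, 0]) cube([79, 79, 385]);
translate([1343, 338, 0]) cube([79, 79, 385]);
translate([1343, 596, 0]) cube([79, 79, 385]);


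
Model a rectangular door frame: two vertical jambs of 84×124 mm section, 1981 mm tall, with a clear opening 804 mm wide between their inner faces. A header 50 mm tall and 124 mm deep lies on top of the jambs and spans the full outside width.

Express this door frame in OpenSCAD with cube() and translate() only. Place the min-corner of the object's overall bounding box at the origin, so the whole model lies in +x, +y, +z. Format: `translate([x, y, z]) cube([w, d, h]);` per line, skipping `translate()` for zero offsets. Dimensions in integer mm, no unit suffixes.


cube([84, 124, 1981]);
translate([888, 0, 0]) cube([84, 124, 1981]);
translate([0, 0, 1981]) cube([972, 124, 50]);


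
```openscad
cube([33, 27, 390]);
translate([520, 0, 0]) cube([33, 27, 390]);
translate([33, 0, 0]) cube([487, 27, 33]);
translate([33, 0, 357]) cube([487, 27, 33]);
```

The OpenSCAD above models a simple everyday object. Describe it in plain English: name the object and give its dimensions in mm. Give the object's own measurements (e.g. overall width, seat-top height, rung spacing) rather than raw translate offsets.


A rectangular picture frame lying in the x–z plane (depth along y). The opening is 487 mm wide (x) by 324 mm tall (z), surrounded by a border 33 mm wide on all four sides. The frame is 27 mm deep and is made of two full-height vertical stiles with two horizontal rails fitted between them.


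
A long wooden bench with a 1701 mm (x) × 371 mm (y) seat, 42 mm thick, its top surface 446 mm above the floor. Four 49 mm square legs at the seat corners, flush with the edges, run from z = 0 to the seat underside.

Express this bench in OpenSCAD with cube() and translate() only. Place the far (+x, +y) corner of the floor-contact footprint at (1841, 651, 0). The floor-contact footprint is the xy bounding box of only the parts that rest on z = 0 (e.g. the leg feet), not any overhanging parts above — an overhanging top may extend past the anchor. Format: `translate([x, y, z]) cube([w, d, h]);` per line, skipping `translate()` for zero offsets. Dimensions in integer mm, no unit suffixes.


// leg_h = 446 − 42 = 404
translate([140, 280, 404]) cube([1701, 371, 42]);
translate([140, 280, 0]) cube([49, 49, 404]);
translate([140, 602, 0]) cube([49, 49, 404]);
translate([1792, 280, 0]) cube([49, 49, 404]);
translate([1792, 602, 0]) cube([49, 49, 404]);


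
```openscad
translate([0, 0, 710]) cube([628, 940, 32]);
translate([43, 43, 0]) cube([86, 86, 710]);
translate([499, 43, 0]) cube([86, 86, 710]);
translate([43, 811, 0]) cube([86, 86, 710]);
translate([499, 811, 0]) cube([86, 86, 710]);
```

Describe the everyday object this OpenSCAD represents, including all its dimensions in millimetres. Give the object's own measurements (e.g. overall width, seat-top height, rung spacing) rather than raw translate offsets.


A rectangular dining table. The top is 628×940×32 mm with its upper surface at z = 742 mm. It stands on four 86×86 mm square legs, each inset 43 mm from the nearest pair of top edges, running from the floor to the underside of the top.


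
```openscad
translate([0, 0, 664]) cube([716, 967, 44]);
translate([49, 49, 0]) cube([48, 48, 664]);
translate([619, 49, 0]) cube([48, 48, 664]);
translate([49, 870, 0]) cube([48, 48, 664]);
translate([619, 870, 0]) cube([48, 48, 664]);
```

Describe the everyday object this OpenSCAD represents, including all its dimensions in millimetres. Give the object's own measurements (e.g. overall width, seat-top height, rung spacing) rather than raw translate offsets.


A rectangular dining table. The top is 716×967×44 mm with its upper surface at z = 708 mm. It stands on four 48×48 mm square legs, each inset 49 mm from the nearest pair of top edges, running from the floor to the underside of the top.


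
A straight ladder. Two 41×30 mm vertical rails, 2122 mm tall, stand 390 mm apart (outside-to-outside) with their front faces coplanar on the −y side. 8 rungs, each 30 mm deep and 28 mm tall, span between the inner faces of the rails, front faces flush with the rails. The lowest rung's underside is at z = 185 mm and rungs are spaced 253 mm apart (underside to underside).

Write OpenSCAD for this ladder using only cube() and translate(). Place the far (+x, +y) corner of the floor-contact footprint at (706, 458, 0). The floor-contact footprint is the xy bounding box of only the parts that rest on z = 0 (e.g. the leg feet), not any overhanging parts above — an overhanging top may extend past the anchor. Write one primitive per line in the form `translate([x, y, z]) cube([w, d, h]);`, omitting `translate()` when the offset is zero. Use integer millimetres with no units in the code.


translate([316, 428, 0]) cube([41, 30, 2122]);
translate([665, 428, 0]) cube([41, 30, 2122]);
translate([357, 428, 185]) cube([308, 30, 28]);
translate([357, 428, 438]) cube([308, 30, 28]);
translate([357, 428, 691]) cube([308, 30, 28]);
translate([357, 428, 944]) cube([308, 30, 28]);
translate([357, 428, 1197]) cube([308, 30, 28]);
translate([357, 428, 1450]) cube([308, 30, 28]);
translate([357, 428, 1703]) cube([308, 30, 28]);
translate([357, 428, 1956]) cube([308, 30, 28]);


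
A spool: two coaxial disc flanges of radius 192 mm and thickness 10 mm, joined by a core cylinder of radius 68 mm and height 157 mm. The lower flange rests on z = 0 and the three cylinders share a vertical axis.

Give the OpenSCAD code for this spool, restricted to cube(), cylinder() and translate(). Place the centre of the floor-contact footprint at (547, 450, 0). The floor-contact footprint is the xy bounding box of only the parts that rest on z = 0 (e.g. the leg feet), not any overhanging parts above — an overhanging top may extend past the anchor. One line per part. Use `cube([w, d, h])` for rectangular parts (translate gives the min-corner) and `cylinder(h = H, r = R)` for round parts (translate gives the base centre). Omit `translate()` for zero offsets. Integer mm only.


translate([547, 450, 0]) cylinder(h = 10, r = 192);
translate([547, 450, 10]) cylinder(h = 157, r = 68);
translate([547, 450, 167]) cylinder(h = 10, r = 192);


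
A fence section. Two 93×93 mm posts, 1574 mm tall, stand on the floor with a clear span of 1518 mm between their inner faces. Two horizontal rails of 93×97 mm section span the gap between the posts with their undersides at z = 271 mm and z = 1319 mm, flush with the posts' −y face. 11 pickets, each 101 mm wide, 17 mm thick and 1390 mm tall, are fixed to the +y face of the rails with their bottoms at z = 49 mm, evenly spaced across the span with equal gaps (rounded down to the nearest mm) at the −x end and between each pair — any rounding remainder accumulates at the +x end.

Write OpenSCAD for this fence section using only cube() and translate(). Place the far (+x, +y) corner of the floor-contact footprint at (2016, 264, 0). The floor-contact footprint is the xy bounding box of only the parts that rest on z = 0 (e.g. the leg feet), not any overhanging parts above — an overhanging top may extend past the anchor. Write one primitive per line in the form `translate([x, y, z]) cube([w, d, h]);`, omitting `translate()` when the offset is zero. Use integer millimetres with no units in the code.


translate([312, 171, 0]) cube([93, 93, 1574]);
translate([1923, 171, 0]) cube([93, 93, 1574]);
translate([405, 171, 271]) cube([1518, 93, 97]);
translate([405, 171, 1319]) cube([1518, 93, 97]);
translate([438, 264, 49]) cube([101, 17, 1390]);
translate([572, 264, 49]) cube([101, 17, 1390]);
translate([706, 264, 49]) cube([101, 17, 1390]);
translate([840, 264, 49]) cube([101, 17, 1390]);
translate([974, 264, 49]) cube([101, 17, 1390]);
translate([1108, 264, 49]) cube([101, 17, 1390]);
translate([1242, 264, 49]) cube([101, 17, 1390]);
translate([1376, 264, 49]) cube([101, 17, 1390]);
translate([1510, 264, 49]) cube([101, 17, 1390]);
translate([1644, 264, 49]) cube([101, 17, 1390]);
translate([1778, 264, 49]) cube([101, 17, 1390]);


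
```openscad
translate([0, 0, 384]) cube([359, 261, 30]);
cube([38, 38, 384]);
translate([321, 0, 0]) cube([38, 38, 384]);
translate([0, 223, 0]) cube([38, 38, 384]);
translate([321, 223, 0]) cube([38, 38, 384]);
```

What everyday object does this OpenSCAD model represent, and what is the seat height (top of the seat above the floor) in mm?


A stool. The seat height is 414 mm.

A 359×261×30 slab at z = 384 on four corner posts — a stool. The seat top is 384 + 30 = 414 mm.


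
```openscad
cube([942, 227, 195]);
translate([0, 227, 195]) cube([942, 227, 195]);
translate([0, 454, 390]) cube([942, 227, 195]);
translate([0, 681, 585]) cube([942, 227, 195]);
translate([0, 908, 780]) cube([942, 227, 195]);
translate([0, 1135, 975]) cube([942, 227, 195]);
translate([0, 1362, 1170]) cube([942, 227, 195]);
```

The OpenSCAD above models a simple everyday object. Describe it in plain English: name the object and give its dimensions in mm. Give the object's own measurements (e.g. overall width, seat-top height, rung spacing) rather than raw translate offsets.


A straight staircase of 7 solid steps. Each step is 942 mm wide (x), 227 mm deep (y, the going) and 195 mm tall (the rise). The first step rests on the floor; each subsequent step sits one going further in +y and one rise higher in +z, directly behind and above the previous step with no overlap.


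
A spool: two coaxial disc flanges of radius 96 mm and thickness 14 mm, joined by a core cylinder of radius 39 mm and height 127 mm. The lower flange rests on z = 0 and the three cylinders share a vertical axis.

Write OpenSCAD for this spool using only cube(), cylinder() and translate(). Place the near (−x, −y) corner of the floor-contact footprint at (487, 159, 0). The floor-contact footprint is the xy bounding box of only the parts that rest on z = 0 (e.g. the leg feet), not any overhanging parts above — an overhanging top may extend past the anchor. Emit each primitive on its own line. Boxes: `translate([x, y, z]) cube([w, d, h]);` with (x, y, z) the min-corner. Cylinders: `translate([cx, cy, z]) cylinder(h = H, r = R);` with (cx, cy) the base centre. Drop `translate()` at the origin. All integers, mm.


translate([583, 255, 0]) cylinder(h = 14, r = 96);
translate([583, 255, 14]) cylinder(h = 127, r = 39);
translate([583, 255, 141]) cylinder(h = 14, r = 96);
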